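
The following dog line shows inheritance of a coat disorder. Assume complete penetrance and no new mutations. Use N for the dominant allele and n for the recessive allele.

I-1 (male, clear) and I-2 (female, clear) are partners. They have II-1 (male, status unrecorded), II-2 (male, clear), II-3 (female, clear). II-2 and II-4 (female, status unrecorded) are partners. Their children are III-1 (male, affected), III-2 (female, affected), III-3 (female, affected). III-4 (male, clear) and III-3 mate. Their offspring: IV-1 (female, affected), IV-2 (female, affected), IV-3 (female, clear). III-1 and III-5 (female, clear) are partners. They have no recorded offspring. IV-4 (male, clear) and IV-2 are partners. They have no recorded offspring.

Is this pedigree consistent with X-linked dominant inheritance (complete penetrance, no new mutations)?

Yes

A consistent assignment under X-linked dominant exists: I-1 X^n Y, I-2 X^n X^n, II-1 X^n Y, II-2 X^n Y, II-3 X^n X^n, II-4 X^N X^N, III-1 X^N Y, III-2 X^N X^n, III-3 X^N X^n, III-4 X^n Y, III-5 X^n X^n, IV-1 X^N X^n, IV-2 X^N X^n, IV-3 X^n X^n, IV-4 X^n Y.
In this assignment every recorded phenotype matches its genotype and every non-founder's genotype is obtainable from its parents' genotypes, so the pedigree is consistent.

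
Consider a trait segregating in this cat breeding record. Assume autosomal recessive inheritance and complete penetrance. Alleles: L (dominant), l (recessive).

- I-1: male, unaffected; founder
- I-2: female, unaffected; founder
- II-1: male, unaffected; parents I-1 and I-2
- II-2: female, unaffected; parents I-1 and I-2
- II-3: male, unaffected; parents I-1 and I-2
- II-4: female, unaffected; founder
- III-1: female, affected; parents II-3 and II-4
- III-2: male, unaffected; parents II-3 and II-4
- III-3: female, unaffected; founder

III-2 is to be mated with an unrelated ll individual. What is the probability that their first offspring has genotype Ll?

II-3 is unaffected so carries L and passed l to III-1 (ll), so II-3 is Ll.
II-4 is unaffected so carries L and passed l to III-1 (ll), so II-4 is Ll.
III-2 is an unaffected offspring of II-3 (Ll) × II-4 (Ll), whose cross gives 1/4 LL : 1/2 Ll : 1/4 ll; conditioning on being unaffected, III-2 is LL with probability 1/3, Ll with probability 2/3.
Summing over parental genotype combinations, P(offspring has genotype Ll) = 1/3·1 + 2/3·1/2 = 2/3.

2/3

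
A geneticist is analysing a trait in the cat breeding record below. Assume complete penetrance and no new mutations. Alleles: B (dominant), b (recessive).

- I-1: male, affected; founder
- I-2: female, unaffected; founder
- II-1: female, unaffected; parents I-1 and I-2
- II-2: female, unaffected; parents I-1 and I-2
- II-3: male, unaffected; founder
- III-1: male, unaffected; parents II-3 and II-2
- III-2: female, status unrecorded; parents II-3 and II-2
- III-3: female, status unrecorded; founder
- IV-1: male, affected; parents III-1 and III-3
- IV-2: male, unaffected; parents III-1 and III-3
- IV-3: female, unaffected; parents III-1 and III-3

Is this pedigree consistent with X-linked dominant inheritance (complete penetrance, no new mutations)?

No

Under X-linked dominant, II-1 (unaffected, female) cannot arise from I-1 (affected) × I-2 (unaffected).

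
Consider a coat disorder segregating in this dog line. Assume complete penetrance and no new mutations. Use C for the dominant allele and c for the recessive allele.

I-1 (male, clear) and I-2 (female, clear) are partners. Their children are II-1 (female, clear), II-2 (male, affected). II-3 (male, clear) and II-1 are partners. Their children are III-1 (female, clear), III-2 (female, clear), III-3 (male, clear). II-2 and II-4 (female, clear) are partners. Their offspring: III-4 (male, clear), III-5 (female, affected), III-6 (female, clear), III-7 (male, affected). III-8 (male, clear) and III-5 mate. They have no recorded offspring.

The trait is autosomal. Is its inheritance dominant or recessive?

recessive

I-1 and I-2 are both clear yet have an affected child II-2. Under dominance, an affected child requires at least one affected parent, so the trait cannot be dominant.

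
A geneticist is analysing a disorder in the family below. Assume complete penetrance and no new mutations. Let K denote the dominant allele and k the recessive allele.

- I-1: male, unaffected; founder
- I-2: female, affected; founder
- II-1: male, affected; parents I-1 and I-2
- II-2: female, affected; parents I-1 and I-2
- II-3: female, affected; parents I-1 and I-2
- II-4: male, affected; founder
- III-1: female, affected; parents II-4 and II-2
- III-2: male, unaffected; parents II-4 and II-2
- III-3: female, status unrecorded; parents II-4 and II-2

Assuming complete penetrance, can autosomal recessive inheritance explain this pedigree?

Under autosomal recessive, III-2 (unaffected, male) cannot arise from II-4 (affected) × II-2 (affected).

No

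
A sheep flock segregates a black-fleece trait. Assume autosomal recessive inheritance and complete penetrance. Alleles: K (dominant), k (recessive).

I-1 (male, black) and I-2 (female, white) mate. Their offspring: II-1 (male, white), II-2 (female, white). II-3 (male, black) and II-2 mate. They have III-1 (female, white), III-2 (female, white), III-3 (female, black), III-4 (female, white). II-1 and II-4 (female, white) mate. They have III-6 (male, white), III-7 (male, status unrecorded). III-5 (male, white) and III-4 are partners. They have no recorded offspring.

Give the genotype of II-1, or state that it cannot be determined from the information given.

Kk

From phenotype alone, II-1 is KK or Kk.
II-1 is white so carries K and received k from I-1 (kk), so II-1 is Kk.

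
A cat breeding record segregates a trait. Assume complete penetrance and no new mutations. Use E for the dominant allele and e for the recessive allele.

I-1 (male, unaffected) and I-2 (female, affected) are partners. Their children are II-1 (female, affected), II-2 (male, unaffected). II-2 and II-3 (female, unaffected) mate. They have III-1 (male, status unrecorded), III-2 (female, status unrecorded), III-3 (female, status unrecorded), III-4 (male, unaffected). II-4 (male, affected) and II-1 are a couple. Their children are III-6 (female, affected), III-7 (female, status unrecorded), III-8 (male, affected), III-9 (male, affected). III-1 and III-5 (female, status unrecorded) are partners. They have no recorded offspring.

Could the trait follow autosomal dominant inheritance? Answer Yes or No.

A consistent assignment under autosomal dominant exists: I-1 ee, I-2 Ee, II-1 Ee, II-2 ee, II-3 ee, II-4 EE, III-1 ee, III-2 ee, III-3 ee, III-4 ee, III-5 EE, III-6 EE, III-7 EE, III-8 EE, III-9 EE.
In this assignment every recorded phenotype matches its genotype and every non-founder's genotype is obtainable from its parents' genotypes, so the pedigree is consistent.

Yes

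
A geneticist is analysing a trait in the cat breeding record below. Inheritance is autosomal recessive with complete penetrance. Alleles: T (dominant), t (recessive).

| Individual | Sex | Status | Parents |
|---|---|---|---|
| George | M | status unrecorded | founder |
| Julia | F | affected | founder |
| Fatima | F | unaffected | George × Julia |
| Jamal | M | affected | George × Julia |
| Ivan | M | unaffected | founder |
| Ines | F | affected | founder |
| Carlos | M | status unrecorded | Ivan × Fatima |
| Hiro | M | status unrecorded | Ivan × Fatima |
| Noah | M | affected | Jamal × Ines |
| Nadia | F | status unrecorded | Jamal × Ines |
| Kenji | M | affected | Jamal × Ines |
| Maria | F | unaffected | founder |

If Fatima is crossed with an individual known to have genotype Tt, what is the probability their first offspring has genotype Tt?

1/2

Fatima is unaffected so carries T and received t from Julia (tt), so Fatima is Tt.
The cross gives 1/4 TT : 1/2 Tt : 1/4 tt, so P(offspring has genotype Tt) = 1/2.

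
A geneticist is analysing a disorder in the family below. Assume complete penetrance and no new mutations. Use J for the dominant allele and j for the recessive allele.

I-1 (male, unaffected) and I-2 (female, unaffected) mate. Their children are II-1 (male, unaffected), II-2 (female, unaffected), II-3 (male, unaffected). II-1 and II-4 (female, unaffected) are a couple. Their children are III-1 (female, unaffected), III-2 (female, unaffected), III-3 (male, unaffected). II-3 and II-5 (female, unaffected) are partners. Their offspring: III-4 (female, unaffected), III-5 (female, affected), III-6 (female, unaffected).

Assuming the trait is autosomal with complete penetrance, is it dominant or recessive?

II-3 and II-5 are both unaffected yet have an affected child III-5. Under dominance, an affected child requires at least one affected parent, so the trait cannot be dominant.

recessive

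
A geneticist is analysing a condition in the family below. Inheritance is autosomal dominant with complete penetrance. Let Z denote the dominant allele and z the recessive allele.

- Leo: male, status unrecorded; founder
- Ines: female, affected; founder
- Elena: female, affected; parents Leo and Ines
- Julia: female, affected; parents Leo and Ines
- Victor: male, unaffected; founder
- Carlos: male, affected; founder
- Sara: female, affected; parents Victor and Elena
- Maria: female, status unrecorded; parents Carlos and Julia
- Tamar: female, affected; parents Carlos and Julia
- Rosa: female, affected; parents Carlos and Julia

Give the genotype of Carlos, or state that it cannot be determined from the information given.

Carlos's phenotype allows ZZ or Zz, and no parent or child forces a single allele at both positions; consistent genotype assignments exist with Carlos as ZZ or Zz.

cannot be determined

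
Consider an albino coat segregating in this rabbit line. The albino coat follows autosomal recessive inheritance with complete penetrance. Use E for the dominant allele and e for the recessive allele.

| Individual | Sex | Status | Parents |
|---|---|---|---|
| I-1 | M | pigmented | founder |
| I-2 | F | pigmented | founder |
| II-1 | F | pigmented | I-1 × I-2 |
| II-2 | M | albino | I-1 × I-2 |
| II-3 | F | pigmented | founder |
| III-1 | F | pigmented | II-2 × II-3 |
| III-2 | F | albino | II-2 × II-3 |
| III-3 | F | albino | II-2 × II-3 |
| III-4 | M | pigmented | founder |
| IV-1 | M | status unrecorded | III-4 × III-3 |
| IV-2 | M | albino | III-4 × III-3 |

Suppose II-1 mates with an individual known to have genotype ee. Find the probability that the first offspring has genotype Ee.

I-1 is pigmented so carries E and passed e to II-2 (ee), so I-1 is Ee.
I-2 is pigmented so carries E and passed e to II-2 (ee), so I-2 is Ee.
II-1 is a pigmented offspring of I-1 (Ee) × I-2 (Ee), whose cross gives 1/4 EE : 1/2 Ee : 1/4 ee; conditioning on being pigmented, II-1 is EE with probability 1/3, Ee with probability 2/3.
Summing over parental genotype combinations, P(offspring has genotype Ee) = 1/3·1 + 2/3·1/2 = 2/3.

2/3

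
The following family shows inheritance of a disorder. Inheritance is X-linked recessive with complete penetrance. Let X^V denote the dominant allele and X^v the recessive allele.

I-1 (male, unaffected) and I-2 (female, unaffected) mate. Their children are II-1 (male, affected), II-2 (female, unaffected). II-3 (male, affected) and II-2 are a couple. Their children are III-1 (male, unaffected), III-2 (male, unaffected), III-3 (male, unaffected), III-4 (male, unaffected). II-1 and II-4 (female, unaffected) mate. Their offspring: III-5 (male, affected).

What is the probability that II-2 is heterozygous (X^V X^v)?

I-1 is unaffected, so I-1 is X^V Y.
I-2 is unaffected so carries V and passed v to II-1 (X^v Y), so I-2 is X^V X^v.
Their cross gives offspring ratios 1/2 X^V X^V : 1/2 X^V X^v. Conditioning on II-2 being unaffected, P(X^V X^v) = 1/2 / 1 = 1/2 before taking II-2's own offspring into account.
II-3 is affected, so II-3 is X^v Y.
Now use II-2's offspring. Probability of each recorded status — unaffected son III-1: 1/2 if II-2 is X^V X^v, 1 if X^V X^V; unaffected son III-2: 1/2 if II-2 is X^V X^v, 1 if X^V X^V; unaffected son III-3: 1/2 if II-2 is X^V X^v, 1 if X^V X^V; unaffected son III-4: 1/2 if II-2 is X^V X^v, 1 if X^V X^V.
Bayes: P(X^V X^v) = 1/2·1/16 / (1/2·1/16 + 1/2·1) = 1/17.

1/17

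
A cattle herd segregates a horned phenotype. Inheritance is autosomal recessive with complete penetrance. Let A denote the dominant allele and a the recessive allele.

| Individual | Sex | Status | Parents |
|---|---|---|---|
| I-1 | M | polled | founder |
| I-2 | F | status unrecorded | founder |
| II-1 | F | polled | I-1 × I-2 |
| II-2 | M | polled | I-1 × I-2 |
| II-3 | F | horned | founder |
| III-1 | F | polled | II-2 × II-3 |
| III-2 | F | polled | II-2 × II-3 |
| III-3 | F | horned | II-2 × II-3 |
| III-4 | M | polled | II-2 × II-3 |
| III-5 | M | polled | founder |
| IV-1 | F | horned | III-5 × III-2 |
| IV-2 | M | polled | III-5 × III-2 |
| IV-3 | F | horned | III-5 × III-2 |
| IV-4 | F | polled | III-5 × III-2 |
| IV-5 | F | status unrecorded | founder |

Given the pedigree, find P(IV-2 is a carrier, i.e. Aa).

2/3

III-5 is polled so carries A and passed a to IV-1 (aa), so III-5 is Aa.
III-2 is polled so carries A and received a from II-3 (aa), so III-2 is Aa.
Their cross gives offspring ratios 1/4 AA : 1/2 Aa : 1/4 aa. Conditioning on IV-2 being polled, P(Aa) = 1/2 / 3/4 = 2/3.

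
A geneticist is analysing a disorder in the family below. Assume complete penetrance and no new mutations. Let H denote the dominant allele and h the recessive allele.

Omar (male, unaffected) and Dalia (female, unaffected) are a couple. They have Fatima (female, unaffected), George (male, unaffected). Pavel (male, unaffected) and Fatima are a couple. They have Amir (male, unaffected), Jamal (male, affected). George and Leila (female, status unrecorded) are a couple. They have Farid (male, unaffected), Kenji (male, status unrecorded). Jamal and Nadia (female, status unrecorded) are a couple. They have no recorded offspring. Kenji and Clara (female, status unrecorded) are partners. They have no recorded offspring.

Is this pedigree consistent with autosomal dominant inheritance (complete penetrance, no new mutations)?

No

Under autosomal dominant, Jamal (affected, male) cannot arise from Pavel (unaffected) × Fatima (unaffected).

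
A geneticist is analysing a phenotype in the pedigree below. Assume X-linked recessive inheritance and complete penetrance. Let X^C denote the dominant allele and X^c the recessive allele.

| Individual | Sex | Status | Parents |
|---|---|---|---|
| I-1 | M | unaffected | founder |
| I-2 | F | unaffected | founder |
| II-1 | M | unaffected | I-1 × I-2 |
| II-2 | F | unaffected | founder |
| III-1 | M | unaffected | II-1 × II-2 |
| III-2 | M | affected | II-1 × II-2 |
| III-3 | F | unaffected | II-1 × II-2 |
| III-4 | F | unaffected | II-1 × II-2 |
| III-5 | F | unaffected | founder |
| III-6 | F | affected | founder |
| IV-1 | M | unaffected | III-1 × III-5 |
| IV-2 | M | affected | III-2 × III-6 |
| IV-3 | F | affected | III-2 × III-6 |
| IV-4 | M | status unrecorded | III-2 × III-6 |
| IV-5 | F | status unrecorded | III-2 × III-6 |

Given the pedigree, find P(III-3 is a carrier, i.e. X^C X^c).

1/2

II-1 is unaffected, so II-1 is X^C Y.
II-2 is unaffected so carries C and passed c to III-2 (X^c Y), so II-2 is X^C X^c.
Their cross gives offspring ratios 1/2 X^C X^C : 1/2 X^C X^c. Conditioning on III-3 being unaffected, P(X^C X^c) = 1/2 / 1 = 1/2.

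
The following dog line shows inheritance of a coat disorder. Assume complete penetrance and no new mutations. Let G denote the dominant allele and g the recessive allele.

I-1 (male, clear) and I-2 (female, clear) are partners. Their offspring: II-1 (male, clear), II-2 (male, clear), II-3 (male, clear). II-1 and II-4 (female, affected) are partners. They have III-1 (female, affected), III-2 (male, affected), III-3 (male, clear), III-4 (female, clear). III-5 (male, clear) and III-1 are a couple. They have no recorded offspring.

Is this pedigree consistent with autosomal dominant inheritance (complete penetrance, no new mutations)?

A consistent assignment under autosomal dominant exists: I-1 gg, I-2 gg, II-1 gg, II-2 gg, II-3 gg, II-4 Gg, III-1 Gg, III-2 Gg, III-3 gg, III-4 gg, III-5 gg.
In this assignment every recorded phenotype matches its genotype and every non-founder's genotype is obtainable from its parents' genotypes, so the pedigree is consistent.

Yes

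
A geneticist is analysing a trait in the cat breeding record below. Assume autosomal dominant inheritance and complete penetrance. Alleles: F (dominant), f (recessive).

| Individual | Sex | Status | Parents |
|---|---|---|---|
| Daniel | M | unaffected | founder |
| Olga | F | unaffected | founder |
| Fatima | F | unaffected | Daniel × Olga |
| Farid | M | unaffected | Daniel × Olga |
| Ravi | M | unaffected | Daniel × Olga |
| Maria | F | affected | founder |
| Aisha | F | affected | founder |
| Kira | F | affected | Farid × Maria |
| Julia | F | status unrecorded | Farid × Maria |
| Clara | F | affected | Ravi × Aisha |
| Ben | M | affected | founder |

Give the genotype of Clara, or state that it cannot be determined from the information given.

Ff

From phenotype alone, Clara is FF or Ff.
Clara is affected so carries F and received f from Ravi (ff), so Clara is Ff.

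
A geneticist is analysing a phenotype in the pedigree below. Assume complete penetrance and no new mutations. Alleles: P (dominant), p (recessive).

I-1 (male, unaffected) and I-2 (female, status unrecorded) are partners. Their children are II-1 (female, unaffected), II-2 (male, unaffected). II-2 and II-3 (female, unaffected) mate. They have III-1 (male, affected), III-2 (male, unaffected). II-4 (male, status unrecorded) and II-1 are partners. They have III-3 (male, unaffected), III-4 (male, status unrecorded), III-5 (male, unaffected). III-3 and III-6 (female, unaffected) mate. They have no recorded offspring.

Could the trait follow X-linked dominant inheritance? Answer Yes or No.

Under X-linked dominant, III-1 (affected, male) cannot arise from II-2 (unaffected) × II-3 (unaffected).

No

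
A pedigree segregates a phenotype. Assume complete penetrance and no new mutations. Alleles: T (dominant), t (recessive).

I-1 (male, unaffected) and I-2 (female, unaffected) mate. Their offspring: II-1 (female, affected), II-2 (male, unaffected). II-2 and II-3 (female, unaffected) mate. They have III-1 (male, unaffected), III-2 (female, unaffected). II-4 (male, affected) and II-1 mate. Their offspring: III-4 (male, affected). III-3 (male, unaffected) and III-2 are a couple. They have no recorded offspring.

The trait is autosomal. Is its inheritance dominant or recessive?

I-1 and I-2 are both unaffected yet have an affected child II-1. Under dominance, an affected child requires at least one affected parent, so the trait cannot be dominant.

recessive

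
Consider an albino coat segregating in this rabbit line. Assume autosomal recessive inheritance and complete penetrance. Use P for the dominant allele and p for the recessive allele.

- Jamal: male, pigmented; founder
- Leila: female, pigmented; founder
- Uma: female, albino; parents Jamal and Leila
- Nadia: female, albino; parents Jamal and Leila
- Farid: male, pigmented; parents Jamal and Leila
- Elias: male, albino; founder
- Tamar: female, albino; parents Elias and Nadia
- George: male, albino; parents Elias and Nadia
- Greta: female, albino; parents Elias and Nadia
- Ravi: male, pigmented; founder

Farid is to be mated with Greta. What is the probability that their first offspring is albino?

1/3

Jamal is pigmented so carries P and passed p to Uma (pp), so Jamal is Pp.
Leila is pigmented so carries P and passed p to Uma (pp), so Leila is Pp.
Farid is a pigmented offspring of Jamal (Pp) × Leila (Pp), whose cross gives 1/4 PP : 1/2 Pp : 1/4 pp; conditioning on being pigmented, Farid is PP with probability 1/3, Pp with probability 2/3.
Greta is albino, so Greta is pp.
Summing over parental genotype combinations, P(offspring is albino) = 2/3·1/2 = 1/3.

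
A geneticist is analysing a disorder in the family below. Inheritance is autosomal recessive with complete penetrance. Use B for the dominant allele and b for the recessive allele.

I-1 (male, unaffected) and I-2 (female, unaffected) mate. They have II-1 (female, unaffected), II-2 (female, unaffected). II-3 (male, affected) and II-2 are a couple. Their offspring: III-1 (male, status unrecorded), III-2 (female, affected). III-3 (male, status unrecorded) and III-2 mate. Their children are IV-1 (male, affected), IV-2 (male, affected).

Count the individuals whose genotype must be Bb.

1

Obligate heterozygotes: II-2 is unaffected so carries B and passed b to III-2 (bb), so II-2 is Bb.
Every other individual is either homozygous by phenotype or has at least one consistent homozygous assignment, so the count is 1.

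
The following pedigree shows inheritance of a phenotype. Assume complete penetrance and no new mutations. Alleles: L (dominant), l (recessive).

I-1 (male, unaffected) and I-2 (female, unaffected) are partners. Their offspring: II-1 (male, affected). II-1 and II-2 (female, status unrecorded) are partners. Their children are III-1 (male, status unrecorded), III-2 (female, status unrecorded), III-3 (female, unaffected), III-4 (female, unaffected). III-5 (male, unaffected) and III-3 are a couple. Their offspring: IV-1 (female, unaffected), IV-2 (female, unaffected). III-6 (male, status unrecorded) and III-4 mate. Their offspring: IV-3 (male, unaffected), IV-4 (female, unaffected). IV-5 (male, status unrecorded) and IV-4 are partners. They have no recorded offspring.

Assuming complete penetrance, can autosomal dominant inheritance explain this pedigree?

Under autosomal dominant, II-1 (affected, male) cannot arise from I-1 (unaffected) × I-2 (unaffected).

No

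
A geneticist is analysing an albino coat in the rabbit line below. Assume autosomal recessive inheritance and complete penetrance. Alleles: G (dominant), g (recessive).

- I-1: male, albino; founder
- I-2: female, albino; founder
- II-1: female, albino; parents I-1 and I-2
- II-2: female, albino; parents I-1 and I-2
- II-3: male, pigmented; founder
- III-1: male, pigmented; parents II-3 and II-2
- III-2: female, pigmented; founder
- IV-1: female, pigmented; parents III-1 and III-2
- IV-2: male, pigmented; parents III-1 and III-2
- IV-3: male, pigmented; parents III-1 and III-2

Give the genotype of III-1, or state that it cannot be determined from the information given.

From phenotype alone, III-1 is GG or Gg.
III-1 is pigmented so carries G and received g from II-2 (gg), so III-1 is Gg.

Gg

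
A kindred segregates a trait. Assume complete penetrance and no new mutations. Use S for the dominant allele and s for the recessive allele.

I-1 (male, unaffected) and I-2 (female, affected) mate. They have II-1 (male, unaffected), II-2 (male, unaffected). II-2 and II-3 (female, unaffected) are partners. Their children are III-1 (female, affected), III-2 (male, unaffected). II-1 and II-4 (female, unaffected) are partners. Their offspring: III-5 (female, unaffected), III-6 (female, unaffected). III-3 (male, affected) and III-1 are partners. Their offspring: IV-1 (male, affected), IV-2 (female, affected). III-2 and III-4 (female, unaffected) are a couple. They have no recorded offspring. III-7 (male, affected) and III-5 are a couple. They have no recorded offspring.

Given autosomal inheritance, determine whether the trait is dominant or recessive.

II-2 and II-3 are both unaffected yet have an affected child III-1. Under dominance, an affected child requires at least one affected parent, so the trait cannot be dominant.

recessive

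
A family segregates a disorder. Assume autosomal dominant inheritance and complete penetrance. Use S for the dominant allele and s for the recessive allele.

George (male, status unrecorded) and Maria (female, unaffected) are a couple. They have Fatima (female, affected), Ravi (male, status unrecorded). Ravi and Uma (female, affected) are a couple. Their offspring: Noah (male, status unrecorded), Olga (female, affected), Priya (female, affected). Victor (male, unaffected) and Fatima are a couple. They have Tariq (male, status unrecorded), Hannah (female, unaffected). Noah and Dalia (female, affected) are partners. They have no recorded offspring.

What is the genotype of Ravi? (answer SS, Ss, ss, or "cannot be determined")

cannot be determined

Ravi's phenotype is unrecorded, and no parent or child forces a single allele at both positions; consistent genotype assignments exist with Ravi as Ss or ss.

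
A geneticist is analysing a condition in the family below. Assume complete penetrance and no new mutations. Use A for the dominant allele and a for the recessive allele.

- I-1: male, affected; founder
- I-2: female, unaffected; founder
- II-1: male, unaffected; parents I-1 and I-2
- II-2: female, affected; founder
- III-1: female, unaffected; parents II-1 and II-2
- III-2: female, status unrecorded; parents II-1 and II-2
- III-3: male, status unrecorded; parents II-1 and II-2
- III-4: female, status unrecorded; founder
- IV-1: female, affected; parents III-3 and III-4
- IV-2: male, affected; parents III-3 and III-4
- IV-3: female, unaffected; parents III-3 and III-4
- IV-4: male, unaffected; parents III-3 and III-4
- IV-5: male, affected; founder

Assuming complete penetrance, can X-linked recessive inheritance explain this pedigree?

A consistent assignment under X-linked recessive exists: I-1 X^a Y, I-2 X^A X^A, II-1 X^A Y, II-2 X^a X^a, III-1 X^A X^a, III-2 X^A X^a, III-3 X^a Y, III-4 X^A X^a, IV-1 X^a X^a, IV-2 X^a Y, IV-3 X^A X^a, IV-4 X^A Y, IV-5 X^a Y.
In this assignment every recorded phenotype matches its genotype and every non-founder's genotype is obtainable from its parents' genotypes, so the pedigree is consistent.

Yes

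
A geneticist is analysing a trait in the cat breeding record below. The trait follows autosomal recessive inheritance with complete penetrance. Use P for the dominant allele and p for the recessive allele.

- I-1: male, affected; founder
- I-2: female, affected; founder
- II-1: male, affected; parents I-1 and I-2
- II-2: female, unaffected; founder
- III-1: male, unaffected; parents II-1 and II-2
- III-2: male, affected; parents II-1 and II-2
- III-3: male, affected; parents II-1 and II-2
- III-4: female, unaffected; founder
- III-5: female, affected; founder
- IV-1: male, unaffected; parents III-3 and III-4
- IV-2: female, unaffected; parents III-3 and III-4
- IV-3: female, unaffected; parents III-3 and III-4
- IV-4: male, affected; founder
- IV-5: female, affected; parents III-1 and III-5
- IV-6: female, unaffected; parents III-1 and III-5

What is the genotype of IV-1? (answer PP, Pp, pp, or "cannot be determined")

From phenotype alone, IV-1 is PP or Pp.
IV-1 is unaffected so carries P and received p from III-3 (pp), so IV-1 is Pp.

Pp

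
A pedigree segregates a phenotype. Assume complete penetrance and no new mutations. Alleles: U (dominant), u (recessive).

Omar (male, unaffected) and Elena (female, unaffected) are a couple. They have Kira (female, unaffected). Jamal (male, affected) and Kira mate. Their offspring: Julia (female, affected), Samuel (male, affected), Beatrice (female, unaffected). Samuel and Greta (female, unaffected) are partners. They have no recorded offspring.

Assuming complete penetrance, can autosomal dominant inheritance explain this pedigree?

A consistent assignment under autosomal dominant exists: Omar uu, Elena uu, Kira uu, Jamal Uu, Julia Uu, Samuel Uu, Beatrice uu, Greta uu.
In this assignment every recorded phenotype matches its genotype and every non-founder's genotype is obtainable from its parents' genotypes, so the pedigree is consistent.

Yes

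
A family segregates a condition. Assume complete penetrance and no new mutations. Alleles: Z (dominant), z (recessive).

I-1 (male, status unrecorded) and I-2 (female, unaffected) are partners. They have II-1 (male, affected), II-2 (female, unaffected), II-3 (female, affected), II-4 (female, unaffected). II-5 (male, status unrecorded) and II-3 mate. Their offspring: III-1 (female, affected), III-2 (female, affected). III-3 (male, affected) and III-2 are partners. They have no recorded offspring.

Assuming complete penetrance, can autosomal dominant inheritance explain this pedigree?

A consistent assignment under autosomal dominant exists: I-1 Zz, I-2 zz, II-1 Zz, II-2 zz, II-3 Zz, II-4 zz, II-5 ZZ, III-1 ZZ, III-2 ZZ, III-3 ZZ.
In this assignment every recorded phenotype matches its genotype and every non-founder's genotype is obtainable from its parents' genotypes, so the pedigree is consistent.

Yes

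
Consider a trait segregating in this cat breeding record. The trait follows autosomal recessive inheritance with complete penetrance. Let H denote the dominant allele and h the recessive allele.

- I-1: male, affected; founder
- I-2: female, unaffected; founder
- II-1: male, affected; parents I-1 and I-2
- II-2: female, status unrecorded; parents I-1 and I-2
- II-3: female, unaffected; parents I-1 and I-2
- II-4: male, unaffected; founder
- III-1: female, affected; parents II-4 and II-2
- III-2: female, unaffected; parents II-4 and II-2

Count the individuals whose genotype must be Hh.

Obligate heterozygotes: I-2 is unaffected so carries H and passed h to II-1 (hh), so I-2 is Hh; II-3 is unaffected so carries H and received h from I-1 (hh), so II-3 is Hh; II-4 is unaffected so carries H and passed h to III-1 (hh), so II-4 is Hh.
Every other individual is either homozygous by phenotype or has at least one consistent homozygous assignment, so the count is 3.

3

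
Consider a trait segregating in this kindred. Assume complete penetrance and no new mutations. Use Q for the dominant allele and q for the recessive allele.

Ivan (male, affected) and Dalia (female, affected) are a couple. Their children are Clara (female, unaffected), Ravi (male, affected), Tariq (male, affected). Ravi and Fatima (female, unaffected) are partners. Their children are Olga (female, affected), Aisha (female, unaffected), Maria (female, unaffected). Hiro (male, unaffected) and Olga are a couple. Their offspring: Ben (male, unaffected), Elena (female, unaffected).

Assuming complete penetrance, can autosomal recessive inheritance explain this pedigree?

Under autosomal recessive, Clara (unaffected, female) cannot arise from Ivan (affected) × Dalia (affected).

No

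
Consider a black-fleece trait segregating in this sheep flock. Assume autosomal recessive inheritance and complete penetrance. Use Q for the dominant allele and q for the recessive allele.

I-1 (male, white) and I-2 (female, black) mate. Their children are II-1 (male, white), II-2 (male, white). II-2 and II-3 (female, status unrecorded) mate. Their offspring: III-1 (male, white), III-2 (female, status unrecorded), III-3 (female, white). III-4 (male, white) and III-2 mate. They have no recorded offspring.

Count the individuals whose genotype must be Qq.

Obligate heterozygotes: II-1 is white so carries Q and received q from I-2 (qq), so II-1 is Qq; II-2 is white so carries Q and received q from I-2 (qq), so II-2 is Qq.
Every other individual is either homozygous by phenotype or has at least one consistent homozygous assignment, so the count is 2.

2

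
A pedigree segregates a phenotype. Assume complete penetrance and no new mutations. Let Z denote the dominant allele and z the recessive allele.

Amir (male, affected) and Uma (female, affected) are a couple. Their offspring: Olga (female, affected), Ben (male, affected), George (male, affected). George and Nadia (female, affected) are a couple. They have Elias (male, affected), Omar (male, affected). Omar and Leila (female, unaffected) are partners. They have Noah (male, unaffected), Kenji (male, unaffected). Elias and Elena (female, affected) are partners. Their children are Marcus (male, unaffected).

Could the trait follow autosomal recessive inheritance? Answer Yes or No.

No

Under autosomal recessive, Marcus (unaffected, male) cannot arise from Elias (affected) × Elena (affected).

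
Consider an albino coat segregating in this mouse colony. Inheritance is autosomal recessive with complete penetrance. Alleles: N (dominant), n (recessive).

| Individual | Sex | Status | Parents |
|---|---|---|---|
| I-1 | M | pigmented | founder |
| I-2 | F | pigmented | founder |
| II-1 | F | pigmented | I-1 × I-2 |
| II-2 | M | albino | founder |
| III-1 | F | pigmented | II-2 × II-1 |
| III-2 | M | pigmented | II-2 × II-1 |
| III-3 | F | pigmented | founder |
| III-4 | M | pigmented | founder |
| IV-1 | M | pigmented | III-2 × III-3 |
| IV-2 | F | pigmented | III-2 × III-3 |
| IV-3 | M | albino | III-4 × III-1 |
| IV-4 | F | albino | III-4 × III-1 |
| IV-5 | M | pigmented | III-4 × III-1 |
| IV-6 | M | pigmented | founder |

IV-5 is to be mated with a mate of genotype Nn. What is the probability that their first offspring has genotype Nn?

III-4 is pigmented so carries N and passed n to IV-3 (nn), so III-4 is Nn.
III-1 is pigmented so carries N and received n from II-2 (nn), so III-1 is Nn.
IV-5 is a pigmented offspring of III-4 (Nn) × III-1 (Nn), whose cross gives 1/4 NN : 1/2 Nn : 1/4 nn; conditioning on being pigmented, IV-5 is NN with probability 1/3, Nn with probability 2/3.
Summing over parental genotype combinations, P(offspring has genotype Nn) = 1/3·1/2 + 2/3·1/2 = 1/2.

1/2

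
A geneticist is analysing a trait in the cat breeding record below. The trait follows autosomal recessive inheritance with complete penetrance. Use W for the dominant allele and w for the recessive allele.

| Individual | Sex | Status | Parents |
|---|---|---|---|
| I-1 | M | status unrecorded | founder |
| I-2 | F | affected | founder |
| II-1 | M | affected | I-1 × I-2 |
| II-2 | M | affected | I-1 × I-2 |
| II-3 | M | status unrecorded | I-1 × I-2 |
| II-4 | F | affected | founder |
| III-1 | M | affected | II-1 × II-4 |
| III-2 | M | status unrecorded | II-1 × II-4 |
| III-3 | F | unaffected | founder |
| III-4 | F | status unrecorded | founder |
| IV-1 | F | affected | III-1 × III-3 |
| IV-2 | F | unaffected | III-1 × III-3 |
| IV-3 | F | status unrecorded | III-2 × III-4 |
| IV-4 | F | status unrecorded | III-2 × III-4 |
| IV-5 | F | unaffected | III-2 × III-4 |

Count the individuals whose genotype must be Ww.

3

Obligate heterozygotes: III-3 is unaffected so carries W and passed w to IV-1 (ww), so III-3 is Ww; IV-2 is unaffected so carries W and received w from III-1 (ww), so IV-2 is Ww; IV-5 is unaffected so carries W and received w from III-2 (ww), so IV-5 is Ww.
Every other individual is either homozygous by phenotype or has at least one consistent homozygous assignment, so the count is 3.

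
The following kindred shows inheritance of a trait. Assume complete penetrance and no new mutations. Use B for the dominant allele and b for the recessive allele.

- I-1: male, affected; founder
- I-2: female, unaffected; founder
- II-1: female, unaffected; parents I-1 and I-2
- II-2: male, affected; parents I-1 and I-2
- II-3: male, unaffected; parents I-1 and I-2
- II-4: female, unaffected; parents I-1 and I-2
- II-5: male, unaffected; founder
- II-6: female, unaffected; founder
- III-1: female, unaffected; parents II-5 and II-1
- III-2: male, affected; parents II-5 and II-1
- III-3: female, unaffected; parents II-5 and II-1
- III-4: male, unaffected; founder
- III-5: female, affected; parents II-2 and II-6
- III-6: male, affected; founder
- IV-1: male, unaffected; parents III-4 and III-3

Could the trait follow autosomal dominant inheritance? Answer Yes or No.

No

Under autosomal dominant, III-2 (affected, male) cannot arise from II-5 (unaffected) × II-1 (unaffected).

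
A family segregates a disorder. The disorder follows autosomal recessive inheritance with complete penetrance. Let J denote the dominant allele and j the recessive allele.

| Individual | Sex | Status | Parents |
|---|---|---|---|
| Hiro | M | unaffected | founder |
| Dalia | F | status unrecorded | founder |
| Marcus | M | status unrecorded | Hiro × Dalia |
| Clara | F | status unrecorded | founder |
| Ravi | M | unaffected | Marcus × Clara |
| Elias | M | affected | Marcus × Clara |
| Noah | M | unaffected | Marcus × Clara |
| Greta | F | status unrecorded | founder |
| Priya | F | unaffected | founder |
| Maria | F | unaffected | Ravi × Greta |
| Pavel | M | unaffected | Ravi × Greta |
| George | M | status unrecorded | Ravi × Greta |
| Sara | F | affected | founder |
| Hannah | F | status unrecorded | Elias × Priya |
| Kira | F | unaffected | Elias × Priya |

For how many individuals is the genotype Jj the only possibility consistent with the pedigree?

Obligate heterozygotes: Kira is unaffected so carries J and received j from Elias (jj), so Kira is Jj.
Every other individual is either homozygous by phenotype or has at least one consistent homozygous assignment, so the count is 1.

1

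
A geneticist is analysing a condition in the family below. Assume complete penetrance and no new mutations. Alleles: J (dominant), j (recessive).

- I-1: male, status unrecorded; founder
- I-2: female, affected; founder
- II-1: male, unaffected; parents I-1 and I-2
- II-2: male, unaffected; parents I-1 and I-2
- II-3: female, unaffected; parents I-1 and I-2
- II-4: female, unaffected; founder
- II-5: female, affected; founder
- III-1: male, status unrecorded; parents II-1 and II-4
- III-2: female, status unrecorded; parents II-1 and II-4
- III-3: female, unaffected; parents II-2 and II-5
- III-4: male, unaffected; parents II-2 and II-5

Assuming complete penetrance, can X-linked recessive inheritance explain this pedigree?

No

Under X-linked recessive, II-1 (unaffected, male) cannot arise from I-1 (unrecorded) × I-2 (affected).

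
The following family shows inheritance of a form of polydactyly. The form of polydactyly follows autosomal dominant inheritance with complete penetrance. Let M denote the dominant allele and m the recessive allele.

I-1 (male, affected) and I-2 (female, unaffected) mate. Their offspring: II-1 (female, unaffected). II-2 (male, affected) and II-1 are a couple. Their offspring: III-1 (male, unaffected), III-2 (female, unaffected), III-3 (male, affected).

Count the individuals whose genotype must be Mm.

3

Obligate heterozygotes: I-1 is affected so carries M and passed m to II-1 (mm), so I-1 is Mm; II-2 is affected so carries M and passed m to III-1 (mm), so II-2 is Mm; III-3 is affected so carries M and received m from II-1 (mm), so III-3 is Mm.
Every other individual is either homozygous by phenotype or has at least one consistent homozygous assignment, so the count is 3.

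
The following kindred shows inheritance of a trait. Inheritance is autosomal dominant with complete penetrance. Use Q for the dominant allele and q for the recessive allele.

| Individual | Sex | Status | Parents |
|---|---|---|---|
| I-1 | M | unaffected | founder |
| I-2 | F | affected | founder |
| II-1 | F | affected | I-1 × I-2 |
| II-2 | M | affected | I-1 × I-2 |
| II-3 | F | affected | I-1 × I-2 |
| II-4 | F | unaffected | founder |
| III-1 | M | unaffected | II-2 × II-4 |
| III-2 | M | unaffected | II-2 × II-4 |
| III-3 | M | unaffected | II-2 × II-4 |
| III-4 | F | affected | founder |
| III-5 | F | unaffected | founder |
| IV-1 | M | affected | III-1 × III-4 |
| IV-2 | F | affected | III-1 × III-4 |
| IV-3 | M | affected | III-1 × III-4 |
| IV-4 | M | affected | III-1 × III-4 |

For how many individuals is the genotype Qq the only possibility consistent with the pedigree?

7

Obligate heterozygotes: II-1 is affected so carries Q and received q from I-1 (qq), so II-1 is Qq; II-2 is affected so carries Q and received q from I-1 (qq), so II-2 is Qq; II-3 is affected so carries Q and received q from I-1 (qq), so II-3 is Qq; IV-1 is affected so carries Q and received q from III-1 (qq), so IV-1 is Qq; IV-2 is affected so carries Q and received q from III-1 (qq), so IV-2 is Qq; IV-3 is affected so carries Q and received q from III-1 (qq), so IV-3 is Qq; IV-4 is affected so carries Q and received q from III-1 (qq), so IV-4 is Qq.
Every other individual is either homozygous by phenotype or has at least one consistent homozygous assignment, so the count is 7.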